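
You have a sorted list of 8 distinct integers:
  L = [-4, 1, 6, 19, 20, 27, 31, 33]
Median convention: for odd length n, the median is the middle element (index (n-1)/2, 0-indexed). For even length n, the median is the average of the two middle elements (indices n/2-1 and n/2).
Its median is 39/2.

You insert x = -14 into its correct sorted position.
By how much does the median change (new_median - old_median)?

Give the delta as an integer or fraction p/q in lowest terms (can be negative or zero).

Answer: -1/2

Derivation:
Old median = 39/2
After inserting x = -14: new sorted = [-14, -4, 1, 6, 19, 20, 27, 31, 33]
New median = 19
Delta = 19 - 39/2 = -1/2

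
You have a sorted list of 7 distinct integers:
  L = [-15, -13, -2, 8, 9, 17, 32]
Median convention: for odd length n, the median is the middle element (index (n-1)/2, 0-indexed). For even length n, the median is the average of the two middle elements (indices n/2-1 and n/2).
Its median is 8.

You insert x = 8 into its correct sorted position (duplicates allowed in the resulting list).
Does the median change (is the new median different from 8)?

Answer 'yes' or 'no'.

Old median = 8
Insert x = 8
New median = 8
Changed? no

Answer: no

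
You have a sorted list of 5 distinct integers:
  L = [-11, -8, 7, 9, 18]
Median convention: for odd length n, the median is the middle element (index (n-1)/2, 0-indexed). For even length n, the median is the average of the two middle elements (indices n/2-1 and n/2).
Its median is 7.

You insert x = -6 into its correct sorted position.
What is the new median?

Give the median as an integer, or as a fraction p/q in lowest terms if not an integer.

Old list (sorted, length 5): [-11, -8, 7, 9, 18]
Old median = 7
Insert x = -6
Old length odd (5). Middle was index 2 = 7.
New length even (6). New median = avg of two middle elements.
x = -6: 2 elements are < x, 3 elements are > x.
New sorted list: [-11, -8, -6, 7, 9, 18]
New median = 1/2

Answer: 1/2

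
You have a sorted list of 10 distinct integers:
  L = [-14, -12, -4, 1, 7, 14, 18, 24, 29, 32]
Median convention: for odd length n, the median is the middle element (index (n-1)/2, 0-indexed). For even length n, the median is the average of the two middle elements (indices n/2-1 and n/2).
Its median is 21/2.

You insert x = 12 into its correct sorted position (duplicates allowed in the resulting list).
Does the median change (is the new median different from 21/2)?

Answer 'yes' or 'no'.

Answer: yes

Derivation:
Old median = 21/2
Insert x = 12
New median = 12
Changed? yes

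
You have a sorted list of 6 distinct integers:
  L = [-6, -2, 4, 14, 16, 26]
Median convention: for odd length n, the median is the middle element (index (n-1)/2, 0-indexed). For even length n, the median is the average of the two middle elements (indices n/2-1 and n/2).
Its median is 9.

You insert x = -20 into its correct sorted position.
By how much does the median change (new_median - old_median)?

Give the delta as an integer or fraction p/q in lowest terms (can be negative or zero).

Answer: -5

Derivation:
Old median = 9
After inserting x = -20: new sorted = [-20, -6, -2, 4, 14, 16, 26]
New median = 4
Delta = 4 - 9 = -5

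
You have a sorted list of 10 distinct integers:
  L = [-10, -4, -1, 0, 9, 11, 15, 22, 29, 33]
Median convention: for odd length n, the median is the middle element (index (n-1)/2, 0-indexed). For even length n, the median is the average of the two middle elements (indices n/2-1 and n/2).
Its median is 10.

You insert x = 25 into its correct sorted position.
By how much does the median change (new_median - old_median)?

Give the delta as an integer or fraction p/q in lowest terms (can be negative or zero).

Old median = 10
After inserting x = 25: new sorted = [-10, -4, -1, 0, 9, 11, 15, 22, 25, 29, 33]
New median = 11
Delta = 11 - 10 = 1

Answer: 1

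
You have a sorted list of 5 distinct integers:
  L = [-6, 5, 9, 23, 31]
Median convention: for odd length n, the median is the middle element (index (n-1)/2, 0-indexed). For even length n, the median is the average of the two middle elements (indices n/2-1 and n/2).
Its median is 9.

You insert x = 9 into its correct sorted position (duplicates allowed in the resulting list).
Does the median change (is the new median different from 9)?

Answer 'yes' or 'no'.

Old median = 9
Insert x = 9
New median = 9
Changed? no

Answer: no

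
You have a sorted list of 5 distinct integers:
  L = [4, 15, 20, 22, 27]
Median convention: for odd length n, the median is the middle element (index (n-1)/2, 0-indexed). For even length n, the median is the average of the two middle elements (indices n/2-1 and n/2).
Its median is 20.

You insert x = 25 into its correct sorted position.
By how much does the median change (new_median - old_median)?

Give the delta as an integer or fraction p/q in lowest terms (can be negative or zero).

Old median = 20
After inserting x = 25: new sorted = [4, 15, 20, 22, 25, 27]
New median = 21
Delta = 21 - 20 = 1

Answer: 1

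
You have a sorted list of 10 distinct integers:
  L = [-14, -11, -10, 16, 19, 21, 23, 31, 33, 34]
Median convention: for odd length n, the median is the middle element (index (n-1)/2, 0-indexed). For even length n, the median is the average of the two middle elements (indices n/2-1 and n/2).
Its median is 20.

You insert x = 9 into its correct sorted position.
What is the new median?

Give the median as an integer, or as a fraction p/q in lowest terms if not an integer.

Answer: 19

Derivation:
Old list (sorted, length 10): [-14, -11, -10, 16, 19, 21, 23, 31, 33, 34]
Old median = 20
Insert x = 9
Old length even (10). Middle pair: indices 4,5 = 19,21.
New length odd (11). New median = single middle element.
x = 9: 3 elements are < x, 7 elements are > x.
New sorted list: [-14, -11, -10, 9, 16, 19, 21, 23, 31, 33, 34]
New median = 19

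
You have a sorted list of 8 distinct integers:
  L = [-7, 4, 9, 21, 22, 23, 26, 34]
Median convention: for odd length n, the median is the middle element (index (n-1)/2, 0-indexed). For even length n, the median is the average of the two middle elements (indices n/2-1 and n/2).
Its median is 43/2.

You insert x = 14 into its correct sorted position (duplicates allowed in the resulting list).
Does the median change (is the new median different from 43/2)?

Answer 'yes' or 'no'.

Old median = 43/2
Insert x = 14
New median = 21
Changed? yes

Answer: yes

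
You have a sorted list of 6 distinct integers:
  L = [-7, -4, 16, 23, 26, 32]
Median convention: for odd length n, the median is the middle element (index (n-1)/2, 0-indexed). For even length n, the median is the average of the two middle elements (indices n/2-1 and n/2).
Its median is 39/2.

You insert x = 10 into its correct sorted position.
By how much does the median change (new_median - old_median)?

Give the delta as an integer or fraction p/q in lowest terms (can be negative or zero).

Old median = 39/2
After inserting x = 10: new sorted = [-7, -4, 10, 16, 23, 26, 32]
New median = 16
Delta = 16 - 39/2 = -7/2

Answer: -7/2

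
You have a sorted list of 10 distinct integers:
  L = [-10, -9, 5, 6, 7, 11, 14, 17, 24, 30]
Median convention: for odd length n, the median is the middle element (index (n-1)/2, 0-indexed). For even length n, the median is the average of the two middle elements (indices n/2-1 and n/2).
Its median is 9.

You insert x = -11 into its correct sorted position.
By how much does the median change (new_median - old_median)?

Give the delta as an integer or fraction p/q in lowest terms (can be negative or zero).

Answer: -2

Derivation:
Old median = 9
After inserting x = -11: new sorted = [-11, -10, -9, 5, 6, 7, 11, 14, 17, 24, 30]
New median = 7
Delta = 7 - 9 = -2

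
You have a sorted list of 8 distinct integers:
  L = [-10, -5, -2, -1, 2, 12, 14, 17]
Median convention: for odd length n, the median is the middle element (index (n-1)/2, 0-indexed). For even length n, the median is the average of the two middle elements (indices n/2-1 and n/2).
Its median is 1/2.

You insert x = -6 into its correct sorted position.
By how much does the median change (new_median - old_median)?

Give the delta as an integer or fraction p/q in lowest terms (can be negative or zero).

Old median = 1/2
After inserting x = -6: new sorted = [-10, -6, -5, -2, -1, 2, 12, 14, 17]
New median = -1
Delta = -1 - 1/2 = -3/2

Answer: -3/2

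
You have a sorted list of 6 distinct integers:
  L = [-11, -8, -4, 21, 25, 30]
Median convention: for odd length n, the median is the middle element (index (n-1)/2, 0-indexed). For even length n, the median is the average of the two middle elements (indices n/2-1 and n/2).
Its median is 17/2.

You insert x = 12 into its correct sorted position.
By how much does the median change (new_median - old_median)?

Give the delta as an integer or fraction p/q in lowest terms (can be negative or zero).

Old median = 17/2
After inserting x = 12: new sorted = [-11, -8, -4, 12, 21, 25, 30]
New median = 12
Delta = 12 - 17/2 = 7/2

Answer: 7/2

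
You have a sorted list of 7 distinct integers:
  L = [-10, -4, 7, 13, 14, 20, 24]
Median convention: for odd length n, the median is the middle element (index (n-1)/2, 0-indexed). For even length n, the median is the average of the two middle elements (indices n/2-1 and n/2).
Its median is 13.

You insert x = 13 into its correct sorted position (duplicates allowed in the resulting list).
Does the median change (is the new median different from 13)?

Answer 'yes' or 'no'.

Answer: no

Derivation:
Old median = 13
Insert x = 13
New median = 13
Changed? no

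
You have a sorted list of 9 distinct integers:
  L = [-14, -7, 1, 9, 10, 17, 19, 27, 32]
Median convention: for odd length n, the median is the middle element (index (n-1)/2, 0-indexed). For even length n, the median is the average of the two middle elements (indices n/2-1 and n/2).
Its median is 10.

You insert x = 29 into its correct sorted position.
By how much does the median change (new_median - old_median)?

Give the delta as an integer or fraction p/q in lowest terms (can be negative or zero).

Old median = 10
After inserting x = 29: new sorted = [-14, -7, 1, 9, 10, 17, 19, 27, 29, 32]
New median = 27/2
Delta = 27/2 - 10 = 7/2

Answer: 7/2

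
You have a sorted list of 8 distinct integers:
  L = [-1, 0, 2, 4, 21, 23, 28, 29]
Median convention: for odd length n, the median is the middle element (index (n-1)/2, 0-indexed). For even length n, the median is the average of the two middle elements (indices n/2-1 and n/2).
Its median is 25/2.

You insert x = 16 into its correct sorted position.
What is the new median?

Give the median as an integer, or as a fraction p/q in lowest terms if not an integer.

Old list (sorted, length 8): [-1, 0, 2, 4, 21, 23, 28, 29]
Old median = 25/2
Insert x = 16
Old length even (8). Middle pair: indices 3,4 = 4,21.
New length odd (9). New median = single middle element.
x = 16: 4 elements are < x, 4 elements are > x.
New sorted list: [-1, 0, 2, 4, 16, 21, 23, 28, 29]
New median = 16

Answer: 16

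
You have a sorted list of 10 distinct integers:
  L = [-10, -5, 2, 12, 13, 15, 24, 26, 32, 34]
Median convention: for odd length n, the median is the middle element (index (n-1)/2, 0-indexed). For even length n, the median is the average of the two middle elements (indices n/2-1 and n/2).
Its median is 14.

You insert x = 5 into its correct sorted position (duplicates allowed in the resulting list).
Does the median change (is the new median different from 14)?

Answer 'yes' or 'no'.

Answer: yes

Derivation:
Old median = 14
Insert x = 5
New median = 13
Changed? yes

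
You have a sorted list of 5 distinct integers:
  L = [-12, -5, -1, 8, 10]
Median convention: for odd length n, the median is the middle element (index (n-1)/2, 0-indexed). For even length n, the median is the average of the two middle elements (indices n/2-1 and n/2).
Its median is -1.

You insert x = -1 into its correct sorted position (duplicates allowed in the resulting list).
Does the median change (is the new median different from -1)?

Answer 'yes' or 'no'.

Old median = -1
Insert x = -1
New median = -1
Changed? no

Answer: no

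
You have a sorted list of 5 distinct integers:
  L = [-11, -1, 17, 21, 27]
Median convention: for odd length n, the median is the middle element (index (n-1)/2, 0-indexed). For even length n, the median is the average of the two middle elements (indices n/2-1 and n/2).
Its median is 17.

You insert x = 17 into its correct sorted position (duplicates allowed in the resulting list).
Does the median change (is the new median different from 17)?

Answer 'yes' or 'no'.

Old median = 17
Insert x = 17
New median = 17
Changed? no

Answer: no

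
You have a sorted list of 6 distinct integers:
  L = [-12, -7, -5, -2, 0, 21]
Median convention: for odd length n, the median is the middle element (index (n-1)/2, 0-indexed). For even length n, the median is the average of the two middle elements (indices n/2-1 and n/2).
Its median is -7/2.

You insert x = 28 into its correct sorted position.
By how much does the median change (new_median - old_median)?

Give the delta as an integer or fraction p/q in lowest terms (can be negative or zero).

Old median = -7/2
After inserting x = 28: new sorted = [-12, -7, -5, -2, 0, 21, 28]
New median = -2
Delta = -2 - -7/2 = 3/2

Answer: 3/2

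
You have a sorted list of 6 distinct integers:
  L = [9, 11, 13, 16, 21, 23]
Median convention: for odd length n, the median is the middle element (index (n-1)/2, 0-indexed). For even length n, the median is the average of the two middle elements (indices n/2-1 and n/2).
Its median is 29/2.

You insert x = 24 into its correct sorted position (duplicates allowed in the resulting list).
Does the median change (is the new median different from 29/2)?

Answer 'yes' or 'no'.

Answer: yes

Derivation:
Old median = 29/2
Insert x = 24
New median = 16
Changed? yes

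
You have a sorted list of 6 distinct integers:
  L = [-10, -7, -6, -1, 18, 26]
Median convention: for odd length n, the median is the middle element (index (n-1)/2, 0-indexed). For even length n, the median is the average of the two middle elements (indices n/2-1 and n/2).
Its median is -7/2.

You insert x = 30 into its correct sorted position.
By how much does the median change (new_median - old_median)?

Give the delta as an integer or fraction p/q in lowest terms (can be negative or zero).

Old median = -7/2
After inserting x = 30: new sorted = [-10, -7, -6, -1, 18, 26, 30]
New median = -1
Delta = -1 - -7/2 = 5/2

Answer: 5/2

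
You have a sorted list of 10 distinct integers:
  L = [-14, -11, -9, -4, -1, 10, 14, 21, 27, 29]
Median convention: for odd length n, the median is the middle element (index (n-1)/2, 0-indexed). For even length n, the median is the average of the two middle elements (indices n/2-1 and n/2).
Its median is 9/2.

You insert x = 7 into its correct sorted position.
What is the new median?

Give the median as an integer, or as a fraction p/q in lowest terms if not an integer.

Old list (sorted, length 10): [-14, -11, -9, -4, -1, 10, 14, 21, 27, 29]
Old median = 9/2
Insert x = 7
Old length even (10). Middle pair: indices 4,5 = -1,10.
New length odd (11). New median = single middle element.
x = 7: 5 elements are < x, 5 elements are > x.
New sorted list: [-14, -11, -9, -4, -1, 7, 10, 14, 21, 27, 29]
New median = 7

Answer: 7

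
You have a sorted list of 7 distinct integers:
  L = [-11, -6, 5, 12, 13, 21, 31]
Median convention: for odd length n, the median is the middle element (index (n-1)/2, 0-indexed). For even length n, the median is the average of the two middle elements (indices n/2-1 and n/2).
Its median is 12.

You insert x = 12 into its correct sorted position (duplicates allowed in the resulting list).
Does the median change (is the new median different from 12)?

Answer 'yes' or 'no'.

Old median = 12
Insert x = 12
New median = 12
Changed? no

Answer: no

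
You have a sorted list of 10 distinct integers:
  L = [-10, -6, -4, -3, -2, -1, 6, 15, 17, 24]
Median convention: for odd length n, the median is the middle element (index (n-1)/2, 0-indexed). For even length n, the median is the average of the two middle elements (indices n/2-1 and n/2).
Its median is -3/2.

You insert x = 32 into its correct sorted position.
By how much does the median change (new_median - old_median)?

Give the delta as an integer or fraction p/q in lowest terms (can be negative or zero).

Old median = -3/2
After inserting x = 32: new sorted = [-10, -6, -4, -3, -2, -1, 6, 15, 17, 24, 32]
New median = -1
Delta = -1 - -3/2 = 1/2

Answer: 1/2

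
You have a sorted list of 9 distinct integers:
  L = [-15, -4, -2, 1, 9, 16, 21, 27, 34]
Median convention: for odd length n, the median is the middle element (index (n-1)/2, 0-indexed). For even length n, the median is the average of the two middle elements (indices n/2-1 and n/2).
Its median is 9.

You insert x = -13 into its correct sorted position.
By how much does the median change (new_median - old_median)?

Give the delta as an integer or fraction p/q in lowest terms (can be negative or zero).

Old median = 9
After inserting x = -13: new sorted = [-15, -13, -4, -2, 1, 9, 16, 21, 27, 34]
New median = 5
Delta = 5 - 9 = -4

Answer: -4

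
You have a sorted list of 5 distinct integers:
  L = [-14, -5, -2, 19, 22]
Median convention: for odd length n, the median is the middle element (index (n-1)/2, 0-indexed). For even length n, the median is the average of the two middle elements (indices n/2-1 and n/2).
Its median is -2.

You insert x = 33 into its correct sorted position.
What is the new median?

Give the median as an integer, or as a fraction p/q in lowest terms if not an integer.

Answer: 17/2

Derivation:
Old list (sorted, length 5): [-14, -5, -2, 19, 22]
Old median = -2
Insert x = 33
Old length odd (5). Middle was index 2 = -2.
New length even (6). New median = avg of two middle elements.
x = 33: 5 elements are < x, 0 elements are > x.
New sorted list: [-14, -5, -2, 19, 22, 33]
New median = 17/2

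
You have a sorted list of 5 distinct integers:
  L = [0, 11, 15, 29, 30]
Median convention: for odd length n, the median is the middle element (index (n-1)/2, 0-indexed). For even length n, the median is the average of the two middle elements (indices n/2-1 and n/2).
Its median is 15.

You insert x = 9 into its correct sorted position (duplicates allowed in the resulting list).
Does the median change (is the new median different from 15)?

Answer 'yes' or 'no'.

Old median = 15
Insert x = 9
New median = 13
Changed? yes

Answer: yes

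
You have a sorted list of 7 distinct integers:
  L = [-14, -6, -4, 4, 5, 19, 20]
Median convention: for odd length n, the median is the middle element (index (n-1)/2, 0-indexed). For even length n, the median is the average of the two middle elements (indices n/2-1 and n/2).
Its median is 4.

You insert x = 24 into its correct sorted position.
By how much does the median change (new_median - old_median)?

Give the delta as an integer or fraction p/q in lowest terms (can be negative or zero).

Answer: 1/2

Derivation:
Old median = 4
After inserting x = 24: new sorted = [-14, -6, -4, 4, 5, 19, 20, 24]
New median = 9/2
Delta = 9/2 - 4 = 1/2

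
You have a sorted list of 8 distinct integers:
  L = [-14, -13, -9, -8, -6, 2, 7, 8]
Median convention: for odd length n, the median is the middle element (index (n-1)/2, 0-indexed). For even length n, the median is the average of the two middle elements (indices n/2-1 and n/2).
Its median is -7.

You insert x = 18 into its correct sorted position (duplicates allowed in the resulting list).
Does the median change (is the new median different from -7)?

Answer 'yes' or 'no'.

Answer: yes

Derivation:
Old median = -7
Insert x = 18
New median = -6
Changed? yes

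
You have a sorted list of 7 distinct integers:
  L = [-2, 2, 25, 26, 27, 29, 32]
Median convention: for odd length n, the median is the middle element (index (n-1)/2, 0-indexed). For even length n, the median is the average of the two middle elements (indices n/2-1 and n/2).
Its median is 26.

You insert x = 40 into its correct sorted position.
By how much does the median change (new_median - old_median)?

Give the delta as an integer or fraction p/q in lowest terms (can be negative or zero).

Old median = 26
After inserting x = 40: new sorted = [-2, 2, 25, 26, 27, 29, 32, 40]
New median = 53/2
Delta = 53/2 - 26 = 1/2

Answer: 1/2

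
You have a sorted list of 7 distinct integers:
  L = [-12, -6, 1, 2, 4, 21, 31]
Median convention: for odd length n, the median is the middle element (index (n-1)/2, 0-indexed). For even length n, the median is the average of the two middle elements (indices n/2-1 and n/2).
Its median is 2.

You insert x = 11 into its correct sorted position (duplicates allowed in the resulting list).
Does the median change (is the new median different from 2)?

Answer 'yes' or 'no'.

Old median = 2
Insert x = 11
New median = 3
Changed? yes

Answer: yes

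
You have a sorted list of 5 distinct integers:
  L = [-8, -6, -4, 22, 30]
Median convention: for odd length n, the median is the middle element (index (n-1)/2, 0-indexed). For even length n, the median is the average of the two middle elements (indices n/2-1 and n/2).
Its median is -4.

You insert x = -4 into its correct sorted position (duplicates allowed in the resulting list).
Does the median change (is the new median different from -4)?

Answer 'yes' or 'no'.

Answer: no

Derivation:
Old median = -4
Insert x = -4
New median = -4
Changed? no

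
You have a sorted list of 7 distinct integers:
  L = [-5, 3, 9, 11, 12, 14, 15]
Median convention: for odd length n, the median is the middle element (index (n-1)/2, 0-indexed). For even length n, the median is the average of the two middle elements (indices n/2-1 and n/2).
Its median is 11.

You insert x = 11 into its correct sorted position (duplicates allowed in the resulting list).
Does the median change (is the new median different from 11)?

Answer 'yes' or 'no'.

Old median = 11
Insert x = 11
New median = 11
Changed? no

Answer: no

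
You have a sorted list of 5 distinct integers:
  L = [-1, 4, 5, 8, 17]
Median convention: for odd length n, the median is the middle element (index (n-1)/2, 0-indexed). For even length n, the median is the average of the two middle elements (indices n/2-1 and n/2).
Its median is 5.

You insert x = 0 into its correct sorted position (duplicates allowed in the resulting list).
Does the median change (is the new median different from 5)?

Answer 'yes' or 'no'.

Answer: yes

Derivation:
Old median = 5
Insert x = 0
New median = 9/2
Changed? yes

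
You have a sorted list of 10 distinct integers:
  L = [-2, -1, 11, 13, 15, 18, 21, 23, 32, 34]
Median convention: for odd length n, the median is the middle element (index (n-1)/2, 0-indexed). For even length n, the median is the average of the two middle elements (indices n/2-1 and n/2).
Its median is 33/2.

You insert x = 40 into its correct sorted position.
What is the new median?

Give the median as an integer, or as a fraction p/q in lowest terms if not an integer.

Answer: 18

Derivation:
Old list (sorted, length 10): [-2, -1, 11, 13, 15, 18, 21, 23, 32, 34]
Old median = 33/2
Insert x = 40
Old length even (10). Middle pair: indices 4,5 = 15,18.
New length odd (11). New median = single middle element.
x = 40: 10 elements are < x, 0 elements are > x.
New sorted list: [-2, -1, 11, 13, 15, 18, 21, 23, 32, 34, 40]
New median = 18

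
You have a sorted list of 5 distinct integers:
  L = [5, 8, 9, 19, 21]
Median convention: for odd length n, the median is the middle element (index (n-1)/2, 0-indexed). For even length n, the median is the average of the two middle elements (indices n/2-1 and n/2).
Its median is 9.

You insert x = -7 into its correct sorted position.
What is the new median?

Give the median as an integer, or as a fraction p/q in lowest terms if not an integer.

Old list (sorted, length 5): [5, 8, 9, 19, 21]
Old median = 9
Insert x = -7
Old length odd (5). Middle was index 2 = 9.
New length even (6). New median = avg of two middle elements.
x = -7: 0 elements are < x, 5 elements are > x.
New sorted list: [-7, 5, 8, 9, 19, 21]
New median = 17/2

Answer: 17/2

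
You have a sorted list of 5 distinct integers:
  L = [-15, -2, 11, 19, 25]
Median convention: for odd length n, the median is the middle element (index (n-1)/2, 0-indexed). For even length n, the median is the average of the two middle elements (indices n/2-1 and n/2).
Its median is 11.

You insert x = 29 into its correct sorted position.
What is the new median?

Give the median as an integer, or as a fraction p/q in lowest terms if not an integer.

Answer: 15

Derivation:
Old list (sorted, length 5): [-15, -2, 11, 19, 25]
Old median = 11
Insert x = 29
Old length odd (5). Middle was index 2 = 11.
New length even (6). New median = avg of two middle elements.
x = 29: 5 elements are < x, 0 elements are > x.
New sorted list: [-15, -2, 11, 19, 25, 29]
New median = 15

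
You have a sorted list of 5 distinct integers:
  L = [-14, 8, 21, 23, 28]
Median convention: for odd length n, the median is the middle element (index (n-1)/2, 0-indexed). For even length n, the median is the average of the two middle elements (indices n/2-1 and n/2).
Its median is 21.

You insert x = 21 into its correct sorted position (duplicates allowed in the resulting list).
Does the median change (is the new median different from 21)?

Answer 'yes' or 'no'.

Old median = 21
Insert x = 21
New median = 21
Changed? no

Answer: no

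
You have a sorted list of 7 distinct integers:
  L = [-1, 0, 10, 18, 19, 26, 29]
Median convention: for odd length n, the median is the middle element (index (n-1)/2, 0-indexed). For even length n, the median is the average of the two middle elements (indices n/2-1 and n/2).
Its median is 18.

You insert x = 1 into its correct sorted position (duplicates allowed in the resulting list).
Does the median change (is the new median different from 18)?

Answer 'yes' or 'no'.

Answer: yes

Derivation:
Old median = 18
Insert x = 1
New median = 14
Changed? yes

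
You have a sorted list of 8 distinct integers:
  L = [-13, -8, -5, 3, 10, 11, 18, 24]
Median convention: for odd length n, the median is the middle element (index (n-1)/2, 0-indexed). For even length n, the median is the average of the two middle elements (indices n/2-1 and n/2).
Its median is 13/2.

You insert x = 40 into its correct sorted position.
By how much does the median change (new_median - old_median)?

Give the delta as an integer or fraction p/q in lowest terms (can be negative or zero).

Answer: 7/2

Derivation:
Old median = 13/2
After inserting x = 40: new sorted = [-13, -8, -5, 3, 10, 11, 18, 24, 40]
New median = 10
Delta = 10 - 13/2 = 7/2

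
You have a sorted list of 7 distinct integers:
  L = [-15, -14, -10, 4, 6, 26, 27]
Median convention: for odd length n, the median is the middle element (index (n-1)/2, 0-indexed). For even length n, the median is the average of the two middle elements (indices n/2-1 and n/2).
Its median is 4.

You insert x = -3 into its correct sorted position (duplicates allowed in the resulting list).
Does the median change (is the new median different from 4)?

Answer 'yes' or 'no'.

Answer: yes

Derivation:
Old median = 4
Insert x = -3
New median = 1/2
Changed? yes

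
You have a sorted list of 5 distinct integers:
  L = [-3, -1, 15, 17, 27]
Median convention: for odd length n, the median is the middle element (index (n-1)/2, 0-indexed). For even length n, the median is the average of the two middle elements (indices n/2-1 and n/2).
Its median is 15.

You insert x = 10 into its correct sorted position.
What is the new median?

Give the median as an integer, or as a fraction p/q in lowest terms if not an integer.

Answer: 25/2

Derivation:
Old list (sorted, length 5): [-3, -1, 15, 17, 27]
Old median = 15
Insert x = 10
Old length odd (5). Middle was index 2 = 15.
New length even (6). New median = avg of two middle elements.
x = 10: 2 elements are < x, 3 elements are > x.
New sorted list: [-3, -1, 10, 15, 17, 27]
New median = 25/2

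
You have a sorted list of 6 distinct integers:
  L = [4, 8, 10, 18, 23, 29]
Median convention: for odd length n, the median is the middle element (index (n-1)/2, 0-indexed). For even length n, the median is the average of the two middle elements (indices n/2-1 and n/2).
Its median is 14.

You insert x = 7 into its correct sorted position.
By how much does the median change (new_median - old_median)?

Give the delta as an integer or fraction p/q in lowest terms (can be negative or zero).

Answer: -4

Derivation:
Old median = 14
After inserting x = 7: new sorted = [4, 7, 8, 10, 18, 23, 29]
New median = 10
Delta = 10 - 14 = -4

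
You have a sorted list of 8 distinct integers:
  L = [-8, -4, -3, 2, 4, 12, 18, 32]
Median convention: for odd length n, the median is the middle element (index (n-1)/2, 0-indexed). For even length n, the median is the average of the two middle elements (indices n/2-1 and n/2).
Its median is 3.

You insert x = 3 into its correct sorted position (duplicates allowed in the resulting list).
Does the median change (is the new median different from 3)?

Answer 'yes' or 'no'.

Answer: no

Derivation:
Old median = 3
Insert x = 3
New median = 3
Changed? no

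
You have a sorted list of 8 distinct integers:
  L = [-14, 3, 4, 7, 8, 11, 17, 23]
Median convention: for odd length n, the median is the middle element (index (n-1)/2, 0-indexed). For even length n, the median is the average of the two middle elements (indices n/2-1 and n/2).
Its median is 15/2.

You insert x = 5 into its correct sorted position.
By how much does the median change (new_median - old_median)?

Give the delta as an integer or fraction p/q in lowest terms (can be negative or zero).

Answer: -1/2

Derivation:
Old median = 15/2
After inserting x = 5: new sorted = [-14, 3, 4, 5, 7, 8, 11, 17, 23]
New median = 7
Delta = 7 - 15/2 = -1/2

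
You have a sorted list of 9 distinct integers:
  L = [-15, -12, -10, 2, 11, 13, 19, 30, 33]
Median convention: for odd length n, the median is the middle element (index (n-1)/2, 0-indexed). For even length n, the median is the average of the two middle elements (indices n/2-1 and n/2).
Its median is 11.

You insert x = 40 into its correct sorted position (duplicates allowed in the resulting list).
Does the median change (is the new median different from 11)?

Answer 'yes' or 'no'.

Answer: yes

Derivation:
Old median = 11
Insert x = 40
New median = 12
Changed? yes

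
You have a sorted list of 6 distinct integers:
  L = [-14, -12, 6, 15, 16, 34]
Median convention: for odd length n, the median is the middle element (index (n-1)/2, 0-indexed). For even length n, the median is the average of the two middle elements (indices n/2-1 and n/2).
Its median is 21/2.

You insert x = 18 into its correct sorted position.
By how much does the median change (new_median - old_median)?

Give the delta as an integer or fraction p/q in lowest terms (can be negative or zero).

Answer: 9/2

Derivation:
Old median = 21/2
After inserting x = 18: new sorted = [-14, -12, 6, 15, 16, 18, 34]
New median = 15
Delta = 15 - 21/2 = 9/2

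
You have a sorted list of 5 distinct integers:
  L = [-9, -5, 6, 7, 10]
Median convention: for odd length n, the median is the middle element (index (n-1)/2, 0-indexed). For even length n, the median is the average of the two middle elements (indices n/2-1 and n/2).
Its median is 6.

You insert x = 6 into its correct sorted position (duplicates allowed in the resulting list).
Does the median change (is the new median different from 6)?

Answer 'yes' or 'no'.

Old median = 6
Insert x = 6
New median = 6
Changed? no

Answer: no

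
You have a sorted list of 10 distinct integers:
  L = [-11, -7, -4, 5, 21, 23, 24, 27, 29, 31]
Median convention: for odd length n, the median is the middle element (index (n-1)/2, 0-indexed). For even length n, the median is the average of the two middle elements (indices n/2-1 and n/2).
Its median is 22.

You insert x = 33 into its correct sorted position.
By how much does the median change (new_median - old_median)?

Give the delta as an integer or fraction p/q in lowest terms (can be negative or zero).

Answer: 1

Derivation:
Old median = 22
After inserting x = 33: new sorted = [-11, -7, -4, 5, 21, 23, 24, 27, 29, 31, 33]
New median = 23
Delta = 23 - 22 = 1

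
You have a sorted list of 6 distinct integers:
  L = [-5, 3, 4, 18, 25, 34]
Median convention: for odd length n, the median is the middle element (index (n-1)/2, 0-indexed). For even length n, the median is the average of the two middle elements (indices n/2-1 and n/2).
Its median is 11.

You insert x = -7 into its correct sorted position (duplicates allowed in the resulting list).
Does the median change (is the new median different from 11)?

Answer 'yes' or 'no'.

Old median = 11
Insert x = -7
New median = 4
Changed? yes

Answer: yes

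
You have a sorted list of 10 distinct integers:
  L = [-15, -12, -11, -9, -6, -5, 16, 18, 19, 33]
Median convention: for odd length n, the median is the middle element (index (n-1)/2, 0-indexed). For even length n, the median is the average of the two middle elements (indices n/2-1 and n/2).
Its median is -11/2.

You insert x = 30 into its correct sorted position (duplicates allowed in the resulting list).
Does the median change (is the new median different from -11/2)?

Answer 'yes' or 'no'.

Old median = -11/2
Insert x = 30
New median = -5
Changed? yes

Answer: yes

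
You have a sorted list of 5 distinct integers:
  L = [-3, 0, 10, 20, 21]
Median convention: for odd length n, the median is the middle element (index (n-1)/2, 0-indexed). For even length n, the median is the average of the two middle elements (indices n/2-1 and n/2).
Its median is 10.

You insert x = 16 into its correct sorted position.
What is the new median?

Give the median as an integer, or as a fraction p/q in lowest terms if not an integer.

Answer: 13

Derivation:
Old list (sorted, length 5): [-3, 0, 10, 20, 21]
Old median = 10
Insert x = 16
Old length odd (5). Middle was index 2 = 10.
New length even (6). New median = avg of two middle elements.
x = 16: 3 elements are < x, 2 elements are > x.
New sorted list: [-3, 0, 10, 16, 20, 21]
New median = 13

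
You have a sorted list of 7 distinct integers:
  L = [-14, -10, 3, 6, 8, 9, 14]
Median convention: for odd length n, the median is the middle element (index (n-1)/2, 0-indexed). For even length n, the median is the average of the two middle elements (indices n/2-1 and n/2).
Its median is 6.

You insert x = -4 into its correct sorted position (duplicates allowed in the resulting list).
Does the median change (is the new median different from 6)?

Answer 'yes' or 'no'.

Answer: yes

Derivation:
Old median = 6
Insert x = -4
New median = 9/2
Changed? yes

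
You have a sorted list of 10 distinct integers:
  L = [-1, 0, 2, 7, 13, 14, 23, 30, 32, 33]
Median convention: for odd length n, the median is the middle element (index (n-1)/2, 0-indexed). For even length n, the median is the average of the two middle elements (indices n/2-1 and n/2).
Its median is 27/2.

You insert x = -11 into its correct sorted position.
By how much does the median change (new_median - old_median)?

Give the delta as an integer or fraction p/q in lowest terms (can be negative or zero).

Answer: -1/2

Derivation:
Old median = 27/2
After inserting x = -11: new sorted = [-11, -1, 0, 2, 7, 13, 14, 23, 30, 32, 33]
New median = 13
Delta = 13 - 27/2 = -1/2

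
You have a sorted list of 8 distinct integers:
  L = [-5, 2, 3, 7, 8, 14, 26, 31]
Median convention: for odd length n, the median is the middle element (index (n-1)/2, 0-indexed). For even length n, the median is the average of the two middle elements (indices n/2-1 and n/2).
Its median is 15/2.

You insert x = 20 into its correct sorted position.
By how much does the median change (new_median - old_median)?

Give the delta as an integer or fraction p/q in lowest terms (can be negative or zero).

Old median = 15/2
After inserting x = 20: new sorted = [-5, 2, 3, 7, 8, 14, 20, 26, 31]
New median = 8
Delta = 8 - 15/2 = 1/2

Answer: 1/2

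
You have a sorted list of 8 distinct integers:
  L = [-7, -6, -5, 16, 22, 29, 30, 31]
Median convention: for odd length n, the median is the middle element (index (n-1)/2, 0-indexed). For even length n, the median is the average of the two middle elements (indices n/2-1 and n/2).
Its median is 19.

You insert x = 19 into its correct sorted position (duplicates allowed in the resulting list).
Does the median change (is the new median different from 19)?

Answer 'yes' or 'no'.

Answer: no

Derivation:
Old median = 19
Insert x = 19
New median = 19
Changed? no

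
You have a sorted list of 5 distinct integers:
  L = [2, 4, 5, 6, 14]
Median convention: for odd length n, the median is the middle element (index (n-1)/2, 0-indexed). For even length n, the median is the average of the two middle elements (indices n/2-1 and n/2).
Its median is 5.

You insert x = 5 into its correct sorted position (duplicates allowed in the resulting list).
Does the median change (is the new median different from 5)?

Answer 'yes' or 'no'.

Old median = 5
Insert x = 5
New median = 5
Changed? no

Answer: no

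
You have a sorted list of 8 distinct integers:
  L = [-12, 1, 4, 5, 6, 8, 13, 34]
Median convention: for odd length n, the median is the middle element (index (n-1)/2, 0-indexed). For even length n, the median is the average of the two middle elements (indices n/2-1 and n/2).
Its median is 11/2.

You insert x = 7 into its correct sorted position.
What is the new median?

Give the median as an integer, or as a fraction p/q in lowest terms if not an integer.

Old list (sorted, length 8): [-12, 1, 4, 5, 6, 8, 13, 34]
Old median = 11/2
Insert x = 7
Old length even (8). Middle pair: indices 3,4 = 5,6.
New length odd (9). New median = single middle element.
x = 7: 5 elements are < x, 3 elements are > x.
New sorted list: [-12, 1, 4, 5, 6, 7, 8, 13, 34]
New median = 6

Answer: 6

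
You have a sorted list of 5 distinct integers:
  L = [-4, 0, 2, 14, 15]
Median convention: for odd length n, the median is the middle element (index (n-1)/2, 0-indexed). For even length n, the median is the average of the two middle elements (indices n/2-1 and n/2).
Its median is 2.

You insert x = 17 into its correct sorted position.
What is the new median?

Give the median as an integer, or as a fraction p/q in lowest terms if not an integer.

Answer: 8

Derivation:
Old list (sorted, length 5): [-4, 0, 2, 14, 15]
Old median = 2
Insert x = 17
Old length odd (5). Middle was index 2 = 2.
New length even (6). New median = avg of two middle elements.
x = 17: 5 elements are < x, 0 elements are > x.
New sorted list: [-4, 0, 2, 14, 15, 17]
New median = 8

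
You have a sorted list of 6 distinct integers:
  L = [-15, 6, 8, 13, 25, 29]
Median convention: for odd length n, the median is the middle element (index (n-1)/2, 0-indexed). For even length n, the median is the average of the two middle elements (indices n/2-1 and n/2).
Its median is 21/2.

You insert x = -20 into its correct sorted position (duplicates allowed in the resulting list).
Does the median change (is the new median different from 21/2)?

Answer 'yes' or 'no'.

Answer: yes

Derivation:
Old median = 21/2
Insert x = -20
New median = 8
Changed? yes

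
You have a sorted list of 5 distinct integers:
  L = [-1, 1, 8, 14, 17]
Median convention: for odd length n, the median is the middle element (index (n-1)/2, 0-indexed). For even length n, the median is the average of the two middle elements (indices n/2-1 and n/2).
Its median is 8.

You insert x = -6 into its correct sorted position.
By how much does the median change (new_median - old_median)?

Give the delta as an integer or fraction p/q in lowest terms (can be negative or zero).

Old median = 8
After inserting x = -6: new sorted = [-6, -1, 1, 8, 14, 17]
New median = 9/2
Delta = 9/2 - 8 = -7/2

Answer: -7/2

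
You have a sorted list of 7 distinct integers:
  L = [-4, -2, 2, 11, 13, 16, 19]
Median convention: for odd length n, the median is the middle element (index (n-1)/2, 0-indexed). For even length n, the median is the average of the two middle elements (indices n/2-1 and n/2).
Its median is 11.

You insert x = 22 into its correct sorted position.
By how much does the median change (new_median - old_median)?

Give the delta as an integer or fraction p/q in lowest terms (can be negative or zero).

Answer: 1

Derivation:
Old median = 11
After inserting x = 22: new sorted = [-4, -2, 2, 11, 13, 16, 19, 22]
New median = 12
Delta = 12 - 11 = 1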